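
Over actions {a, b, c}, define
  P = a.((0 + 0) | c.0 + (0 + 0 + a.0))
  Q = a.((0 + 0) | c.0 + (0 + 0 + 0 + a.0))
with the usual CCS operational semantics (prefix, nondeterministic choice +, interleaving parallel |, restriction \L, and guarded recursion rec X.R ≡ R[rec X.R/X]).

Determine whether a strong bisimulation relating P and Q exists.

P ~ Q

LTS(P): 4 reachable states
  p0 = a.((0 + 0) | c.0 + (0 + 0 + a.0)) has moves =a=> p1
  p1 = (0 + 0) | c.0 + (0 + 0 + a.0) has moves =a=> p2, =c=> p3
  p2 = 0 has moves stopped
  p3 = (0 + 0) | 0 has moves stopped
LTS(Q): 4 reachable states
  q0 = a.((0 + 0) | c.0 + (0 + 0 + 0 + a.0)) has moves =a=> q1
  q1 = (0 + 0) | c.0 + (0 + 0 + 0 + a.0) has moves =a=> q2, =c=> q3
  q2 = 0 has moves stopped
  q3 = (0 + 0) | 0 has moves stopped
Partition-refinement fixed point:
  B0 = {p0, q0}
  B1 = {p1, q1}
  B2 = {p2, p3, q2, q3}
p0 ∈ B0, q0 ∈ B0 → same block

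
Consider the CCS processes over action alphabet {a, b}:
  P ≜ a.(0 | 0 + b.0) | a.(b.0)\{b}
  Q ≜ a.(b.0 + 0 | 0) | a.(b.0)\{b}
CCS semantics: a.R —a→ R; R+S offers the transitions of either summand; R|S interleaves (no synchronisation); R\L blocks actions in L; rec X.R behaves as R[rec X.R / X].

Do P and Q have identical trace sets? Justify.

Reachable graph of P (6 states):
  m0 = a.(0 | 0 + b.0) | a.(b.0)\{b} ⊢ --a--▸ m1, --a--▸ m2
  m1 = (0 | 0 + b.0) | a.(b.0)\{b} ⊢ --a--▸ m3, --b--▸ m4
  m2 = a.(0 | 0 + b.0) | (b.0)\{b} ⊢ --a--▸ m3
  m3 = (0 | 0 + b.0) | (b.0)\{b} ⊢ --b--▸ m5
  m4 = 0 | a.(b.0)\{b} ⊢ --a--▸ m5
  m5 = 0 | (b.0)\{b} ⊢ (no moves)
Reachable graph of Q (6 states):
  n0 = a.(b.0 + 0 | 0) | a.(b.0)\{b} ⊢ --a--▸ n1, --a--▸ n2
  n1 = (b.0 + 0 | 0) | a.(b.0)\{b} ⊢ --a--▸ n3, --b--▸ n4
  n2 = a.(b.0 + 0 | 0) | (b.0)\{b} ⊢ --a--▸ n3
  n3 = (b.0 + 0 | 0) | (b.0)\{b} ⊢ --b--▸ n5
  n4 = 0 | a.(b.0)\{b} ⊢ --a--▸ n5
  n5 = 0 | (b.0)\{b} ⊢ (no moves)
Bisimilarity quotient blocks:
  B0 = {m0, n0}
  B1 = {m1, n1}
  B2 = {m3, n3}
  B3 = {m5, n5}
  B4 = {m4, n4}
  B5 = {m2, n2}
m0 ∈ B0, n0 ∈ B0 → same block
Bisimilar ⇒ trace-equivalent.

trace-equivalent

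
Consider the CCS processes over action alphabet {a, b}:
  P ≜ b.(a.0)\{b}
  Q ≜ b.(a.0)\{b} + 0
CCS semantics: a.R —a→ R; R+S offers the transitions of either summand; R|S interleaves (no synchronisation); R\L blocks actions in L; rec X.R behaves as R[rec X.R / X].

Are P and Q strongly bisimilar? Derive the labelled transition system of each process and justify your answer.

bisimilar

P's transition system — 3 states:
  u0 = b.(a.0)\{b} :: -b-> u1
  u1 = (a.0)\{b} :: -a-> u2
  u2 = 0\{b} :: ·
Q's transition system — 3 states:
  v0 = b.(a.0)\{b} + 0 :: -b-> v1
  v1 = (a.0)\{b} :: -a-> v2
  v2 = 0\{b} :: ·
Coarsest stable partition (strong bisimilarity classes):
  B0 = {u0, v0}
  B1 = {u1, v1}
  B2 = {u2, v2}
u0 ∈ B0, v0 ∈ B0 → same block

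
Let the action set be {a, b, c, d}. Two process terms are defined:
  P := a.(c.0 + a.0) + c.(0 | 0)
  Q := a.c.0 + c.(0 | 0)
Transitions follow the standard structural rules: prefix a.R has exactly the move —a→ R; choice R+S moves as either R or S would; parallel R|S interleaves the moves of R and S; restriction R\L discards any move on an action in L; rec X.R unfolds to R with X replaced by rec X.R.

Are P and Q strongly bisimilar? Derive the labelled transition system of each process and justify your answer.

LTS(P): 4 reachable states
  u0 = a.(c.0 + a.0) + c.(0 | 0) | —a→ u1, —c→ u2
  u1 = c.0 + a.0 | —a→ u3, —c→ u3
  u2 = 0 | 0 | (no moves)
  u3 = 0 | (no moves)
LTS(Q): 4 reachable states
  v0 = a.c.0 + c.(0 | 0) | —a→ v1, —c→ v2
  v1 = c.0 | —c→ v3
  v2 = 0 | 0 | (no moves)
  v3 = 0 | (no moves)
Coarsest stable partition (strong bisimilarity classes):
  B0 = {u0}
  B1 = {u1}
  B2 = {u2, u3, v2, v3}
  B3 = {v0}
  B4 = {v1}
u0 ∈ B0, v0 ∈ B3 → different blocks

NO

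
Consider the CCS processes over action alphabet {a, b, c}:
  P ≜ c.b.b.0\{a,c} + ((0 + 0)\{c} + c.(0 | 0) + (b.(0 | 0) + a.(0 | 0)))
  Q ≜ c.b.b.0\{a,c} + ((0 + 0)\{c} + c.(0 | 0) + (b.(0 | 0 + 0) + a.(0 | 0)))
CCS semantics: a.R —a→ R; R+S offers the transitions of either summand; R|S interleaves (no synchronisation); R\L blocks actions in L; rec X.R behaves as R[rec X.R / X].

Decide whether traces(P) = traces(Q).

P's transition system — 5 states:
  s0 = c.b.b.0\{a,c} + ((0 + 0)\{c} + c.(0 | 0) + (b.(0 | 0) + a.(0 | 0))) | =a=> s1, =b=> s1, =c=> s1, =c=> s2
  s1 = 0 | 0 | ∅
  s2 = b.b.0\{a,c} | =b=> s3
  s3 = b.0\{a,c} | =b=> s4
  s4 = 0\{a,c} | ∅
Q's transition system — 6 states:
  t0 = c.b.b.0\{a,c} + ((0 + 0)\{c} + c.(0 | 0) + (b.(0 | 0 + 0) + a.(0 | 0))) | =a=> t1, =b=> t2, =c=> t1, =c=> t3
  t1 = 0 | 0 | ∅
  t2 = 0 | 0 + 0 | ∅
  t3 = b.b.0\{a,c} | =b=> t4
  t4 = b.0\{a,c} | =b=> t5
  t5 = 0\{a,c} | ∅
Partition-refinement fixed point:
  B0 = {s0, t0}
  B1 = {s1, s4, t1, t2, t5}
  B2 = {s2, t3}
  B3 = {s3, t4}
s0 ∈ B0, t0 ∈ B0 → same block
Bisimilar ⇒ trace-equivalent.

YES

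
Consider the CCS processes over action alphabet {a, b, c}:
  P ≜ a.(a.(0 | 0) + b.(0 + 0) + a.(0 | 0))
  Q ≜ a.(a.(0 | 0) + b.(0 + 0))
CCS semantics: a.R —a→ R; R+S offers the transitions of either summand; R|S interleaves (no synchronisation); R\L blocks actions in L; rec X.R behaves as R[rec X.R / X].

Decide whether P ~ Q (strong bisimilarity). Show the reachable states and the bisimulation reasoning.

LTS(P): 4 reachable states
  s0 = a.(a.(0 | 0) + b.(0 + 0) + a.(0 | 0)) ⊢ =a=> s1
  s1 = a.(0 | 0) + b.(0 + 0) + a.(0 | 0) ⊢ =a=> s2, =b=> s3
  s2 = 0 | 0 ⊢ deadlocked
  s3 = 0 + 0 ⊢ deadlocked
LTS(Q): 4 reachable states
  t0 = a.(a.(0 | 0) + b.(0 + 0)) ⊢ =a=> t1
  t1 = a.(0 | 0) + b.(0 + 0) ⊢ =a=> t2, =b=> t3
  t2 = 0 | 0 ⊢ deadlocked
  t3 = 0 + 0 ⊢ deadlocked
Bisimilarity quotient blocks:
  B0 = {s0, t0}
  B1 = {s1, t1}
  B2 = {s2, s3, t2, t3}
s0 ∈ B0, t0 ∈ B0 → same block

bisimilar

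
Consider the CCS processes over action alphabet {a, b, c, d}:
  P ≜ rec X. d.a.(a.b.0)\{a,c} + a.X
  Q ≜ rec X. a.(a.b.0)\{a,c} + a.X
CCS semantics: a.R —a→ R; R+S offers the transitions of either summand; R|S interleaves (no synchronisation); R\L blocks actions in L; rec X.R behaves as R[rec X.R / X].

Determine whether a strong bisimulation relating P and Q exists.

NO

Reachable graph of P (3 states):
  p0 = rec X. d.a.(a.b.0)\{a,c} + a.X ⊢ =a=> p0, =d=> p1
  p1 = a.(a.b.0)\{a,c} ⊢ =a=> p2
  p2 = (a.b.0)\{a,c} ⊢ deadlocked
Reachable graph of Q (2 states):
  q0 = rec X. a.(a.b.0)\{a,c} + a.X ⊢ =a=> q0, =a=> q1
  q1 = (a.b.0)\{a,c} ⊢ deadlocked
Bisimilarity quotient blocks:
  B0 = {p0}
  B1 = {p1}
  B2 = {p2, q1}
  B3 = {q0}
p0 ∈ B0, q0 ∈ B3 → different blocks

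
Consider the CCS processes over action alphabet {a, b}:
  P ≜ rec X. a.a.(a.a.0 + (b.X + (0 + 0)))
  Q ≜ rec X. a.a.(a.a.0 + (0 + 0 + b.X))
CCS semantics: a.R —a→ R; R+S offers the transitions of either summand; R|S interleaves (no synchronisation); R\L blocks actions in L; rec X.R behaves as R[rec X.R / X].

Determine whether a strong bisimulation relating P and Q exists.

bisimilar

P's transition system — 5 states:
  u0 = rec X. a.a.(a.a.0 + (b.X + (0 + 0))) :: -a-> u1
  u1 = a.(a.a.0 + (b.(rec X. a.a.(a.a.0 + (b.X + (0 + 0)))) + (0 + 0))) :: -a-> u2
  u2 = a.a.0 + (b.(rec X. a.a.(a.a.0 + (b.X + (0 + 0)))) + (0 + 0)) :: -a-> u3, -b-> u0
  u3 = a.0 :: -a-> u4
  u4 = 0 :: ∅
Q's transition system — 5 states:
  v0 = rec X. a.a.(a.a.0 + (0 + 0 + b.X)) :: -a-> v1
  v1 = a.(a.a.0 + (0 + 0 + b.(rec X. a.a.(a.a.0 + (0 + 0 + b.X))))) :: -a-> v2
  v2 = a.a.0 + (0 + 0 + b.(rec X. a.a.(a.a.0 + (0 + 0 + b.X)))) :: -a-> v3, -b-> v0
  v3 = a.0 :: -a-> v4
  v4 = 0 :: ∅
Partition-refinement fixed point:
  B0 = {u0, v0}
  B1 = {u1, v1}
  B2 = {u2, v2}
  B3 = {u3, v3}
  B4 = {u4, v4}
u0 ∈ B0, v0 ∈ B0 → same block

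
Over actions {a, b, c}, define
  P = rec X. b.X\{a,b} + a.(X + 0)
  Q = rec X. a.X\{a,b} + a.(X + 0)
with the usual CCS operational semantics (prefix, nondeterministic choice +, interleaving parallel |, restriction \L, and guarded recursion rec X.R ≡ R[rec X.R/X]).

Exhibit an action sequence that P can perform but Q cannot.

P's transition system — 3 states:
  s0 = rec X. b.X\{a,b} + a.(X + 0) :: -a-> s1, -b-> s2
  s1 = (rec X. b.X\{a,b} + a.(X + 0)) + 0 :: -a-> s1, -b-> s2
  s2 = (rec X. b.X\{a,b} + a.(X + 0))\{a,b} :: deadlocked
Q's transition system — 3 states:
  t0 = rec X. a.X\{a,b} + a.(X + 0) :: -a-> t1, -a-> t2
  t1 = (rec X. a.X\{a,b} + a.(X + 0)) + 0 :: -a-> t1, -a-> t2
  t2 = (rec X. a.X\{a,b} + a.(X + 0))\{a,b} :: deadlocked
Executing b from P (initial set {s0}):
  [1] b ⇒ {s2}
  — P admits the full trace.
Executing b from Q (initial set {t0}):
  [1] b ⇒ no successor for Q

b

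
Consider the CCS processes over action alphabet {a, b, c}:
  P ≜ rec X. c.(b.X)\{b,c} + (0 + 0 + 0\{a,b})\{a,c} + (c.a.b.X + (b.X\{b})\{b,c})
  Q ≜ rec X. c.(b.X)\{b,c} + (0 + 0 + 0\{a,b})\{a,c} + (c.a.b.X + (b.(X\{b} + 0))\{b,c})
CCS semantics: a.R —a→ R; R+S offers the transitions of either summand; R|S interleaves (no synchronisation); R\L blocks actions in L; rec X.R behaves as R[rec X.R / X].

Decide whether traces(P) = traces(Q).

trace-equivalent

LTS(P): 4 reachable states
  u0 = rec X. c.(b.X)\{b,c} + (0 + 0 + 0\{a,b})\{a,c} + (c.a.b.X + (b.X\{b})\{b,c}) :: —c→ u1, —c→ u2
  u1 = (b.(rec X. c.(b.X)\{b,c} + (0 + 0 + 0\{a,b})\{a,c} + (c.a.b.X + (b.X\{b})\{b,c})))\{b,c} :: ·
  u2 = a.b.(rec X. c.(b.X)\{b,c} + (0 + 0 + 0\{a,b})\{a,c} + (c.a.b.X + (b.X\{b})\{b,c})) :: —a→ u3
  u3 = b.(rec X. c.(b.X)\{b,c} + (0 + 0 + 0\{a,b})\{a,c} + (c.a.b.X + (b.X\{b})\{b,c})) :: —b→ u0
LTS(Q): 4 reachable states
  v0 = rec X. c.(b.X)\{b,c} + (0 + 0 + 0\{a,b})\{a,c} + (c.a.b.X + (b.(X\{b} + 0))\{b,c}) :: —c→ v1, —c→ v2
  v1 = (b.(rec X. c.(b.X)\{b,c} + (0 + 0 + 0\{a,b})\{a,c} + (c.a.b.X + (b.(X\{b} + 0))\{b,c})))\{b,c} :: ·
  v2 = a.b.(rec X. c.(b.X)\{b,c} + (0 + 0 + 0\{a,b})\{a,c} + (c.a.b.X + (b.(X\{b} + 0))\{b,c})) :: —a→ v3
  v3 = b.(rec X. c.(b.X)\{b,c} + (0 + 0 + 0\{a,b})\{a,c} + (c.a.b.X + (b.(X\{b} + 0))\{b,c})) :: —b→ v0
Coarsest stable partition (strong bisimilarity classes):
  B0 = {u0, v0}
  B1 = {u1, v1}
  B2 = {u2, v2}
  B3 = {u3, v3}
u0 ∈ B0, v0 ∈ B0 → same block
Bisimilar ⇒ trace-equivalent.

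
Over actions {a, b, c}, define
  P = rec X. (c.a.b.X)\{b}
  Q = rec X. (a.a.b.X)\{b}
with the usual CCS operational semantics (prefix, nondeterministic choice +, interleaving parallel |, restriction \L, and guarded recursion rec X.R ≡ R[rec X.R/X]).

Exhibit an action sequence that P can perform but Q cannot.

LTS(P): 3 reachable states
  u0 = rec X. (c.a.b.X)\{b} ⊢ =c=> u1
  u1 = (a.b.(rec X. (c.a.b.X)\{b}))\{b} ⊢ =a=> u2
  u2 = (b.(rec X. (c.a.b.X)\{b}))\{b} ⊢ ∅
LTS(Q): 3 reachable states
  v0 = rec X. (a.a.b.X)\{b} ⊢ =a=> v1
  v1 = (a.b.(rec X. (a.a.b.X)\{b}))\{b} ⊢ =a=> v2
  v2 = (b.(rec X. (a.a.b.X)\{b}))\{b} ⊢ ∅
Trace ⟨c⟩ through P, begin at {u0}:
  after c @ step 1: {u1}
  ✓ P
Trace ⟨c⟩ through Q, begin at {v0}:
  after c @ step 1: no successor for Q

c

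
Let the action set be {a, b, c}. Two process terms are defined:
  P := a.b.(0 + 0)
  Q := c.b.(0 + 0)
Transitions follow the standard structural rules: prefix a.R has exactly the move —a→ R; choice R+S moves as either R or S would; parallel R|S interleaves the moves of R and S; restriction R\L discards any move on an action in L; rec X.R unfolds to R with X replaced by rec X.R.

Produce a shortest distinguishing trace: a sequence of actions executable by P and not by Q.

P's transition system — 3 states:
  p0 = a.b.(0 + 0) → ··a··> p1
  p1 = b.(0 + 0) → ··b··> p2
  p2 = 0 + 0 → deadlocked
Q's transition system — 3 states:
  q0 = c.b.(0 + 0) → ··c··> q1
  q1 = b.(0 + 0) → ··b··> q2
  q2 = 0 + 0 → deadlocked
Trace ⟨a⟩ through P, begin at {p0}:
  [1] a ⇒ {p1}
  — P admits the full trace.
Trace ⟨a⟩ through Q, begin at {q0}:
  [1] a ⇒ ∅  — Q cannot continue

a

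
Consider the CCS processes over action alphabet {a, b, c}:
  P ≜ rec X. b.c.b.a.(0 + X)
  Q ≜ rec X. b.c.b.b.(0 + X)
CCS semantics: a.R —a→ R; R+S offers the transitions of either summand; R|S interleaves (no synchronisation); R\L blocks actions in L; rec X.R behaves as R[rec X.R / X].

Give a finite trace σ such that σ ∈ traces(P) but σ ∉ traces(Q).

Reachable graph of P (5 states):
  m0 = rec X. b.c.b.a.(0 + X) :: =b=> m1
  m1 = c.b.a.(0 + (rec X. b.c.b.a.(0 + X))) :: =c=> m2
  m2 = b.a.(0 + (rec X. b.c.b.a.(0 + X))) :: =b=> m3
  m3 = a.(0 + (rec X. b.c.b.a.(0 + X))) :: =a=> m4
  m4 = 0 + (rec X. b.c.b.a.(0 + X)) :: =b=> m1
Reachable graph of Q (5 states):
  n0 = rec X. b.c.b.b.(0 + X) :: =b=> n1
  n1 = c.b.b.(0 + (rec X. b.c.b.b.(0 + X))) :: =c=> n2
  n2 = b.b.(0 + (rec X. b.c.b.b.(0 + X))) :: =b=> n3
  n3 = b.(0 + (rec X. b.c.b.b.(0 + X))) :: =b=> n4
  n4 = 0 + (rec X. b.c.b.b.(0 + X)) :: =b=> n1
Run σ = ⟨bcba⟩ on P: start {m0}
  after b @ step 1: {m1}
  after c @ step 2: {m2}
  after b @ step 3: {m3}
  after a @ step 4: {m4}
  ✓ P
Run σ = ⟨bcba⟩ on Q: start {n0}
  after b @ step 1: {n1}
  after c @ step 2: {n2}
  after b @ step 3: {n3}
  after a @ step 4: ∅ (Q stuck)

bcba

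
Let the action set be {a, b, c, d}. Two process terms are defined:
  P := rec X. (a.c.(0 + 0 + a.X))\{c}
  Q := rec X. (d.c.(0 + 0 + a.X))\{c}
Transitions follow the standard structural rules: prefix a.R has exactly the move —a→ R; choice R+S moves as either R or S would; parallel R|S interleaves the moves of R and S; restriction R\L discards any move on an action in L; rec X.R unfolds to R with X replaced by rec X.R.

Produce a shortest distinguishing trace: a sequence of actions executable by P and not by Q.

LTS(P): 2 reachable states
  p0 = rec X. (a.c.(0 + 0 + a.X))\{c} ⊢ ··a··> p1
  p1 = (c.(0 + 0 + a.(rec X. (a.c.(0 + 0 + a.X))\{c})))\{c} ⊢ ∅
LTS(Q): 2 reachable states
  q0 = rec X. (d.c.(0 + 0 + a.X))\{c} ⊢ ··d··> q1
  q1 = (c.(0 + 0 + a.(rec X. (d.c.(0 + 0 + a.X))\{c})))\{c} ⊢ ∅
Run σ = ⟨a⟩ on P: start {p0}
  after a @ step 1: {p1}
  ✓ P
Run σ = ⟨a⟩ on Q: start {q0}
  after a @ step 1: ∅  — Q cannot continue

a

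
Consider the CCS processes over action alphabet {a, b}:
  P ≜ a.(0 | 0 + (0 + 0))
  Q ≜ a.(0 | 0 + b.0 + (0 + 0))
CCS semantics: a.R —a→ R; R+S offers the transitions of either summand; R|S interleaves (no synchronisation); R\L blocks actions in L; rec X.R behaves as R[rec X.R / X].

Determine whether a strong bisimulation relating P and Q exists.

LTS(P): 2 reachable states
  u0 = a.(0 | 0 + (0 + 0)) ⊢ ··a··> u1
  u1 = 0 | 0 + (0 + 0) ⊢ ∅
LTS(Q): 3 reachable states
  v0 = a.(0 | 0 + b.0 + (0 + 0)) ⊢ ··a··> v1
  v1 = 0 | 0 + b.0 + (0 + 0) ⊢ ··b··> v2
  v2 = 0 ⊢ ∅
Coarsest stable partition (strong bisimilarity classes):
  B0 = {u0}
  B1 = {u1, v2}
  B2 = {v0}
  B3 = {v1}
u0 ∈ B0, v0 ∈ B2 → different blocks

P ≁ Q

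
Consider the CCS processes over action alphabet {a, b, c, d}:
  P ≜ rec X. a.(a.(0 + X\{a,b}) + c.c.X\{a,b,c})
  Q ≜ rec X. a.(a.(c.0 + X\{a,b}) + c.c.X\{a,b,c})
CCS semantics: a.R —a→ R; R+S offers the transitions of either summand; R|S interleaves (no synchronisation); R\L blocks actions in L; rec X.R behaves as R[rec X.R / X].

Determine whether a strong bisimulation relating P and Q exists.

LTS(P): 5 reachable states
  s0 = rec X. a.(a.(0 + X\{a,b}) + c.c.X\{a,b,c}) → ··a··> s1
  s1 = a.(0 + (rec X. a.(a.(0 + X\{a,b}) + c.c.X\{a,b,c}))\{a,b}) + c.c.(rec X. a.(a.(0 + X\{a,b}) + c.c.X\{a,b,c}))\{a,b,c} → ··a··> s2, ··c··> s3
  s2 = 0 + (rec X. a.(a.(0 + X\{a,b}) + c.c.X\{a,b,c}))\{a,b} → deadlocked
  s3 = c.(rec X. a.(a.(0 + X\{a,b}) + c.c.X\{a,b,c}))\{a,b,c} → ··c··> s4
  s4 = (rec X. a.(a.(0 + X\{a,b}) + c.c.X\{a,b,c}))\{a,b,c} → deadlocked
LTS(Q): 6 reachable states
  t0 = rec X. a.(a.(c.0 + X\{a,b}) + c.c.X\{a,b,c}) → ··a··> t1
  t1 = a.(c.0 + (rec X. a.(a.(c.0 + X\{a,b}) + c.c.X\{a,b,c}))\{a,b}) + c.c.(rec X. a.(a.(c.0 + X\{a,b}) + c.c.X\{a,b,c}))\{a,b,c} → ··a··> t2, ··c··> t3
  t2 = c.0 + (rec X. a.(a.(c.0 + X\{a,b}) + c.c.X\{a,b,c}))\{a,b} → ··c··> t4
  t3 = c.(rec X. a.(a.(c.0 + X\{a,b}) + c.c.X\{a,b,c}))\{a,b,c} → ··c··> t5
  t4 = 0 → deadlocked
  t5 = (rec X. a.(a.(c.0 + X\{a,b}) + c.c.X\{a,b,c}))\{a,b,c} → deadlocked
Bisimilarity quotient blocks:
  B0 = {s0}
  B1 = {s1}
  B2 = {s2, s4, t4, t5}
  B3 = {s3, t2, t3}
  B4 = {t0}
  B5 = {t1}
s0 ∈ B0, t0 ∈ B4 → different blocks

NO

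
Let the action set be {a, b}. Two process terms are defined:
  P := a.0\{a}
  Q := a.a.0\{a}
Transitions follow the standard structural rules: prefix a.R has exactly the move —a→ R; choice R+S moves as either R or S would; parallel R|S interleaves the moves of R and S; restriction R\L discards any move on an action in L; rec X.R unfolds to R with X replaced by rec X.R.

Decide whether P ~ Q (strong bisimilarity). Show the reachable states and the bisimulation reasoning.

LTS(P): 2 reachable states
  p0 = a.0\{a} → -a-> p1
  p1 = 0\{a} → (no moves)
LTS(Q): 3 reachable states
  q0 = a.a.0\{a} → -a-> q1
  q1 = a.0\{a} → -a-> q2
  q2 = 0\{a} → (no moves)
Bisimilarity quotient blocks:
  B0 = {p0, q1}
  B1 = {p1, q2}
  B2 = {q0}
p0 ∈ B0, q0 ∈ B2 → different blocks

not bisimilar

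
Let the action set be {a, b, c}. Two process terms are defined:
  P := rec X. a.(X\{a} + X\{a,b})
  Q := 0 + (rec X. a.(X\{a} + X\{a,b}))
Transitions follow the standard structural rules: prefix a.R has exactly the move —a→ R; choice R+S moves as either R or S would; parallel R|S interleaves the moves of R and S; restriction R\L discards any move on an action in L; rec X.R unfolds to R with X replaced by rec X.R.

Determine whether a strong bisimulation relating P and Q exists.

LTS(P): 2 reachable states
  p0 = rec X. a.(X\{a} + X\{a,b}) | -a-> p1
  p1 = (rec X. a.(X\{a} + X\{a,b}))\{a} + (rec X. a.(X\{a} + X\{a,b}))\{a,b} | (no moves)
LTS(Q): 2 reachable states
  q0 = 0 + (rec X. a.(X\{a} + X\{a,b})) | -a-> q1
  q1 = (rec X. a.(X\{a} + X\{a,b}))\{a} + (rec X. a.(X\{a} + X\{a,b}))\{a,b} | (no moves)
Bisimilarity quotient blocks:
  B0 = {p0, q0}
  B1 = {p1, q1}
p0 ∈ B0, q0 ∈ B0 → same block

P ~ Q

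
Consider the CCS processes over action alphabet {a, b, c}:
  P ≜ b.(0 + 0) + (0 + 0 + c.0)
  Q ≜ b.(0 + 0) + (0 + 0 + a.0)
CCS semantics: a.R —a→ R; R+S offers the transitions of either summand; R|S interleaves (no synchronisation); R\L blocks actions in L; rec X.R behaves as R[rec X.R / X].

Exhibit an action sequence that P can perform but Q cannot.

c

Reachable graph of P (3 states):
  s0 = b.(0 + 0) + (0 + 0 + c.0) → ··b··> s1, ··c··> s2
  s1 = 0 + 0 → stopped
  s2 = 0 → stopped
Reachable graph of Q (3 states):
  t0 = b.(0 + 0) + (0 + 0 + a.0) → ··a··> t1, ··b··> t2
  t1 = 0 → stopped
  t2 = 0 + 0 → stopped
Executing c from P (initial set {s0}):
  after c @ step 1: {s2}
  P completes σ.
Executing c from Q (initial set {t0}):
  after c @ step 1: ∅ (Q stuck)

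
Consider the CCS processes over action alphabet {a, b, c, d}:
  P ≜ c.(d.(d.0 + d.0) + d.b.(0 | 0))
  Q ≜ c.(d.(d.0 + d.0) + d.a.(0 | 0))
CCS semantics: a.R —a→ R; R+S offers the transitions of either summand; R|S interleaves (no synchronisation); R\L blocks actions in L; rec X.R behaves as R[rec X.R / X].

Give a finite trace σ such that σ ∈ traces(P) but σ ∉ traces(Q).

cdb

LTS(P): 6 reachable states
  p0 = c.(d.(d.0 + d.0) + d.b.(0 | 0)) has moves =c=> p1
  p1 = d.(d.0 + d.0) + d.b.(0 | 0) has moves =d=> p2, =d=> p3
  p2 = b.(0 | 0) has moves =b=> p4
  p3 = d.0 + d.0 has moves =d=> p5
  p4 = 0 | 0 has moves ∅
  p5 = 0 has moves ∅
LTS(Q): 6 reachable states
  q0 = c.(d.(d.0 + d.0) + d.a.(0 | 0)) has moves =c=> q1
  q1 = d.(d.0 + d.0) + d.a.(0 | 0) has moves =d=> q2, =d=> q3
  q2 = a.(0 | 0) has moves =a=> q4
  q3 = d.0 + d.0 has moves =d=> q5
  q4 = 0 | 0 has moves ∅
  q5 = 0 has moves ∅
Run σ = ⟨cdb⟩ on P: start {p0}
  after c @ step 1: {p1}
  after d @ step 2: {p2, p3}
  after b @ step 3: {p4}
  P completes σ.
Run σ = ⟨cdb⟩ on Q: start {q0}
  after c @ step 1: {q1}
  after d @ step 2: {q2, q3}
  after b @ step 3: ∅  — Q cannot continue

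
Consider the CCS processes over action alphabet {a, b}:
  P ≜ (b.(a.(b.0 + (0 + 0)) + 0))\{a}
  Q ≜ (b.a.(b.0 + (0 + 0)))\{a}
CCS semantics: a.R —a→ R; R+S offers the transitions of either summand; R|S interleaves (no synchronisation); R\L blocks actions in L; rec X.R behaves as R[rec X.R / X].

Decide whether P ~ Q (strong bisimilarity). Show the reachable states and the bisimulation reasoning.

YES

Reachable graph of P (2 states):
  p0 = (b.(a.(b.0 + (0 + 0)) + 0))\{a} has moves -b-> p1
  p1 = (a.(b.0 + (0 + 0)) + 0)\{a} has moves ·
Reachable graph of Q (2 states):
  q0 = (b.a.(b.0 + (0 + 0)))\{a} has moves -b-> q1
  q1 = (a.(b.0 + (0 + 0)))\{a} has moves ·
Partition-refinement fixed point:
  B0 = {p0, q0}
  B1 = {p1, q1}
p0 ∈ B0, q0 ∈ B0 → same block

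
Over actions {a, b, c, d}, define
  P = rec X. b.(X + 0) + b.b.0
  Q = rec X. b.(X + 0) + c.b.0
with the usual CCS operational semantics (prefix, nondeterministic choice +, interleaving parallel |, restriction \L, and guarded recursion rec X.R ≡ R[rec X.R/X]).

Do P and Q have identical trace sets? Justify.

NO — witness ⟨c⟩

Reachable graph of P (4 states):
  s0 = rec X. b.(X + 0) + b.b.0 :: —b→ s1, —b→ s2
  s1 = (rec X. b.(X + 0) + b.b.0) + 0 :: —b→ s1, —b→ s2
  s2 = b.0 :: —b→ s3
  s3 = 0 :: ·
Reachable graph of Q (4 states):
  t0 = rec X. b.(X + 0) + c.b.0 :: —b→ t1, —c→ t2
  t1 = (rec X. b.(X + 0) + c.b.0) + 0 :: —b→ t1, —c→ t2
  t2 = b.0 :: —b→ t3
  t3 = 0 :: ·
Trace ⟨c⟩ through Q, begin at {t0}:
  [1] c ⇒ {t2}
  Q completes σ.
Trace ⟨c⟩ through P, begin at {s0}:
  [1] c ⇒ ∅ (P stuck)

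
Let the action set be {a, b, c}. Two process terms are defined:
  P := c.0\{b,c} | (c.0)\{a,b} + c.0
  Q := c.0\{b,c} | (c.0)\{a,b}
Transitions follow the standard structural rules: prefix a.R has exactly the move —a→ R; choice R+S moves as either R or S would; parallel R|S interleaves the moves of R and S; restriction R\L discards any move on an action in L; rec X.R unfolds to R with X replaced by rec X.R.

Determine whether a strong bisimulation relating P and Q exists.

NO

Reachable graph of P (5 states):
  p0 = c.0\{b,c} | (c.0)\{a,b} + c.0 :: --c--▸ p1, --c--▸ p2, --c--▸ p3
  p1 = 0 :: stopped
  p2 = 0\{b,c} | (c.0)\{a,b} :: --c--▸ p4
  p3 = c.0\{b,c} | 0\{a,b} :: --c--▸ p4
  p4 = 0\{b,c} | 0\{a,b} :: stopped
Reachable graph of Q (4 states):
  q0 = c.0\{b,c} | (c.0)\{a,b} :: --c--▸ q1, --c--▸ q2
  q1 = 0\{b,c} | (c.0)\{a,b} :: --c--▸ q3
  q2 = c.0\{b,c} | 0\{a,b} :: --c--▸ q3
  q3 = 0\{b,c} | 0\{a,b} :: stopped
Coarsest stable partition (strong bisimilarity classes):
  B0 = {p0}
  B1 = {p2, p3, q1, q2}
  B2 = {p1, p4, q3}
  B3 = {q0}
p0 ∈ B0, q0 ∈ B3 → different blocks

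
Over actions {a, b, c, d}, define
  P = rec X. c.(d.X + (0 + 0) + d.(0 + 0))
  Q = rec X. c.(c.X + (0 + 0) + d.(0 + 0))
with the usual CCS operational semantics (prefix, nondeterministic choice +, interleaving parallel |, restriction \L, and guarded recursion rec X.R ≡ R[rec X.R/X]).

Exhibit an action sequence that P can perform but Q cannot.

LTS(P): 3 reachable states
  m0 = rec X. c.(d.X + (0 + 0) + d.(0 + 0)) has moves -c-> m1
  m1 = d.(rec X. c.(d.X + (0 + 0) + d.(0 + 0))) + (0 + 0) + d.(0 + 0) has moves -d-> m0, -d-> m2
  m2 = 0 + 0 has moves ·
LTS(Q): 3 reachable states
  n0 = rec X. c.(c.X + (0 + 0) + d.(0 + 0)) has moves -c-> n1
  n1 = c.(rec X. c.(c.X + (0 + 0) + d.(0 + 0))) + (0 + 0) + d.(0 + 0) has moves -c-> n0, -d-> n2
  n2 = 0 + 0 has moves ·
Run σ = ⟨cdc⟩ on P: start {m0}
  step 1 (c): {m1}
  step 2 (d): {m0, m2}
  step 3 (c): {m1}
  ✓ P
Run σ = ⟨cdc⟩ on Q: start {n0}
  step 1 (c): {n1}
  step 2 (d): {n2}
  step 3 (c): ∅  — Q cannot continue

cdc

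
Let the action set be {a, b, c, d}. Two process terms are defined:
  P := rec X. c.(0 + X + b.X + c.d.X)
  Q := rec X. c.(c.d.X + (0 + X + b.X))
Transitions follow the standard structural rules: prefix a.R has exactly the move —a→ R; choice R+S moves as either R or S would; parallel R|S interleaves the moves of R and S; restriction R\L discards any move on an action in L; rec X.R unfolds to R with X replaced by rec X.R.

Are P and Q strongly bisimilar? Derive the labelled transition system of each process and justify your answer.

P ~ Q

P's transition system — 3 states:
  u0 = rec X. c.(0 + X + b.X + c.d.X) :: —c→ u1
  u1 = 0 + (rec X. c.(0 + X + b.X + c.d.X)) + b.(rec X. c.(0 + X + b.X + c.d.X)) + c.d.(rec X. c.(0 + X + b.X + c.d.X)) :: —b→ u0, —c→ u1, —c→ u2
  u2 = d.(rec X. c.(0 + X + b.X + c.d.X)) :: —d→ u0
Q's transition system — 3 states:
  v0 = rec X. c.(c.d.X + (0 + X + b.X)) :: —c→ v1
  v1 = c.d.(rec X. c.(c.d.X + (0 + X + b.X))) + (0 + (rec X. c.(c.d.X + (0 + X + b.X))) + b.(rec X. c.(c.d.X + (0 + X + b.X)))) :: —b→ v0, —c→ v1, —c→ v2
  v2 = d.(rec X. c.(c.d.X + (0 + X + b.X))) :: —d→ v0
Coarsest stable partition (strong bisimilarity classes):
  B0 = {u0, v0}
  B1 = {u1, v1}
  B2 = {u2, v2}
u0 ∈ B0, v0 ∈ B0 → same block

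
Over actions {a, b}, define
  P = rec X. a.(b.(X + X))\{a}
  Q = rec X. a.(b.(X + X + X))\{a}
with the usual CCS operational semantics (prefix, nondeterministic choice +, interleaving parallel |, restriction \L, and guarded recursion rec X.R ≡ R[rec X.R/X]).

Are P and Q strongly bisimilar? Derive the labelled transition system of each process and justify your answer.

P's transition system — 3 states:
  s0 = rec X. a.(b.(X + X))\{a} | -a-> s1
  s1 = (b.((rec X. a.(b.(X + X))\{a}) + (rec X. a.(b.(X + X))\{a})))\{a} | -b-> s2
  s2 = ((rec X. a.(b.(X + X))\{a}) + (rec X. a.(b.(X + X))\{a}))\{a} | (no moves)
Q's transition system — 3 states:
  t0 = rec X. a.(b.(X + X + X))\{a} | -a-> t1
  t1 = (b.((rec X. a.(b.(X + X + X))\{a}) + (rec X. a.(b.(X + X + X))\{a}) + (rec X. a.(b.(X + X + X))\{a})))\{a} | -b-> t2
  t2 = ((rec X. a.(b.(X + X + X))\{a}) + (rec X. a.(b.(X + X + X))\{a}) + (rec X. a.(b.(X + X + X))\{a}))\{a} | (no moves)
Coarsest stable partition (strong bisimilarity classes):
  B0 = {s0, t0}
  B1 = {s1, t1}
  B2 = {s2, t2}
s0 ∈ B0, t0 ∈ B0 → same block

YES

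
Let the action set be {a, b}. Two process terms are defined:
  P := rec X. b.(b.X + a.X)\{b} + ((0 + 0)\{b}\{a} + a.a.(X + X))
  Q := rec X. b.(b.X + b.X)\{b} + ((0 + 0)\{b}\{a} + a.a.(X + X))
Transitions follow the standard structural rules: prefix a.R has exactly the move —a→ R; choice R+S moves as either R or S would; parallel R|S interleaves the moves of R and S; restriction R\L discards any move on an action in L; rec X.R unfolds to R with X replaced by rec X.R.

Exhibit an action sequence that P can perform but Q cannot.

LTS(P): 7 reachable states
  p0 = rec X. b.(b.X + a.X)\{b} + ((0 + 0)\{b}\{a} + a.a.(X + X)) → —a→ p1, —b→ p2
  p1 = a.((rec X. b.(b.X + a.X)\{b} + ((0 + 0)\{b}\{a} + a.a.(X + X))) + (rec X. b.(b.X + a.X)\{b} + ((0 + 0)\{b}\{a} + a.a.(X + X)))) → —a→ p3
  p2 = (b.(rec X. b.(b.X + a.X)\{b} + ((0 + 0)\{b}\{a} + a.a.(X + X))) + a.(rec X. b.(b.X + a.X)\{b} + ((0 + 0)\{b}\{a} + a.a.(X + X))))\{b} → —a→ p4
  p3 = (rec X. b.(b.X + a.X)\{b} + ((0 + 0)\{b}\{a} + a.a.(X + X))) + (rec X. b.(b.X + a.X)\{b} + ((0 + 0)\{b}\{a} + a.a.(X + X))) → —a→ p1, —b→ p2
  p4 = (rec X. b.(b.X + a.X)\{b} + ((0 + 0)\{b}\{a} + a.a.(X + X)))\{b} → —a→ p5
  p5 = (a.((rec X. b.(b.X + a.X)\{b} + ((0 + 0)\{b}\{a} + a.a.(X + X))) + (rec X. b.(b.X + a.X)\{b} + ((0 + 0)\{b}\{a} + a.a.(X + X)))))\{b} → —a→ p6
  p6 = ((rec X. b.(b.X + a.X)\{b} + ((0 + 0)\{b}\{a} + a.a.(X + X))) + (rec X. b.(b.X + a.X)\{b} + ((0 + 0)\{b}\{a} + a.a.(X + X))))\{b} → —a→ p5
LTS(Q): 4 reachable states
  q0 = rec X. b.(b.X + b.X)\{b} + ((0 + 0)\{b}\{a} + a.a.(X + X)) → —a→ q1, —b→ q2
  q1 = a.((rec X. b.(b.X + b.X)\{b} + ((0 + 0)\{b}\{a} + a.a.(X + X))) + (rec X. b.(b.X + b.X)\{b} + ((0 + 0)\{b}\{a} + a.a.(X + X)))) → —a→ q3
  q2 = (b.(rec X. b.(b.X + b.X)\{b} + ((0 + 0)\{b}\{a} + a.a.(X + X))) + b.(rec X. b.(b.X + b.X)\{b} + ((0 + 0)\{b}\{a} + a.a.(X + X))))\{b} → ∅
  q3 = (rec X. b.(b.X + b.X)\{b} + ((0 + 0)\{b}\{a} + a.a.(X + X))) + (rec X. b.(b.X + b.X)\{b} + ((0 + 0)\{b}\{a} + a.a.(X + X))) → —a→ q1, —b→ q2
Trace ⟨ba⟩ through P, begin at {p0}:
  after b @ step 1: {p2}
  after a @ step 2: {p4}
  ✓ P
Trace ⟨ba⟩ through Q, begin at {q0}:
  after b @ step 1: {q2}
  after a @ step 2: ∅ (Q stuck)

ba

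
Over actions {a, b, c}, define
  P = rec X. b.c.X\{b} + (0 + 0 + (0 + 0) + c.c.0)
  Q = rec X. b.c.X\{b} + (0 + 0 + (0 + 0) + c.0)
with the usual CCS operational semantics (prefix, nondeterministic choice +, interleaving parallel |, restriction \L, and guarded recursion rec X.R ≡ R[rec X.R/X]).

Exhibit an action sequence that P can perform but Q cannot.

Reachable graph of P (7 states):
  u0 = rec X. b.c.X\{b} + (0 + 0 + (0 + 0) + c.c.0) has moves —b→ u1, —c→ u2
  u1 = c.(rec X. b.c.X\{b} + (0 + 0 + (0 + 0) + c.c.0))\{b} has moves —c→ u3
  u2 = c.0 has moves —c→ u4
  u3 = (rec X. b.c.X\{b} + (0 + 0 + (0 + 0) + c.c.0))\{b} has moves —c→ u5
  u4 = 0 has moves ·
  u5 = (c.0)\{b} has moves —c→ u6
  u6 = 0\{b} has moves ·
Reachable graph of Q (5 states):
  v0 = rec X. b.c.X\{b} + (0 + 0 + (0 + 0) + c.0) has moves —b→ v1, —c→ v2
  v1 = c.(rec X. b.c.X\{b} + (0 + 0 + (0 + 0) + c.0))\{b} has moves —c→ v3
  v2 = 0 has moves ·
  v3 = (rec X. b.c.X\{b} + (0 + 0 + (0 + 0) + c.0))\{b} has moves —c→ v4
  v4 = 0\{b} has moves ·
Run σ = ⟨cc⟩ on P: start {u0}
  [1] c ⇒ {u2}
  [2] c ⇒ {u4}
  ✓ P
Run σ = ⟨cc⟩ on Q: start {v0}
  [1] c ⇒ {v2}
  [2] c ⇒ no successor for Q

cc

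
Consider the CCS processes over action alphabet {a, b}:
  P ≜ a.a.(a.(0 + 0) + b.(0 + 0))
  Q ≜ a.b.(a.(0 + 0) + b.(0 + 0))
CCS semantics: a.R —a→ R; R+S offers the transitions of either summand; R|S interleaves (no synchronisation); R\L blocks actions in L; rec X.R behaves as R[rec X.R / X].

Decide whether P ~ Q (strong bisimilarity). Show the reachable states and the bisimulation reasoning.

NO

LTS(P): 4 reachable states
  s0 = a.a.(a.(0 + 0) + b.(0 + 0)) → ··a··> s1
  s1 = a.(a.(0 + 0) + b.(0 + 0)) → ··a··> s2
  s2 = a.(0 + 0) + b.(0 + 0) → ··a··> s3, ··b··> s3
  s3 = 0 + 0 → deadlocked
LTS(Q): 4 reachable states
  t0 = a.b.(a.(0 + 0) + b.(0 + 0)) → ··a··> t1
  t1 = b.(a.(0 + 0) + b.(0 + 0)) → ··b··> t2
  t2 = a.(0 + 0) + b.(0 + 0) → ··a··> t3, ··b··> t3
  t3 = 0 + 0 → deadlocked
Bisimilarity quotient blocks:
  B0 = {s0}
  B1 = {s1}
  B2 = {s2, t2}
  B3 = {s3, t3}
  B4 = {t0}
  B5 = {t1}
s0 ∈ B0, t0 ∈ B4 → different blocks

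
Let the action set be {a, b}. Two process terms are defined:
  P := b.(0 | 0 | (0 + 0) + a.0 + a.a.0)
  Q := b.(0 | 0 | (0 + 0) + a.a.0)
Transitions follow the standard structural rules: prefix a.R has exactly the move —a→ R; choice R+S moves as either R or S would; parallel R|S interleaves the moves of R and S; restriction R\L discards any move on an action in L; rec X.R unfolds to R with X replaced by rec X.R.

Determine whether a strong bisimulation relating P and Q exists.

Reachable graph of P (4 states):
  u0 = b.(0 | 0 | (0 + 0) + a.0 + a.a.0) ⊢ -b-> u1
  u1 = 0 | 0 | (0 + 0) + a.0 + a.a.0 ⊢ -a-> u2, -a-> u3
  u2 = 0 ⊢ ·
  u3 = a.0 ⊢ -a-> u2
Reachable graph of Q (4 states):
  v0 = b.(0 | 0 | (0 + 0) + a.a.0) ⊢ -b-> v1
  v1 = 0 | 0 | (0 + 0) + a.a.0 ⊢ -a-> v2
  v2 = a.0 ⊢ -a-> v3
  v3 = 0 ⊢ ·
Bisimilarity quotient blocks:
  B0 = {u0}
  B1 = {u1}
  B2 = {u2, v3}
  B3 = {u3, v2}
  B4 = {v0}
  B5 = {v1}
u0 ∈ B0, v0 ∈ B4 → different blocks

NO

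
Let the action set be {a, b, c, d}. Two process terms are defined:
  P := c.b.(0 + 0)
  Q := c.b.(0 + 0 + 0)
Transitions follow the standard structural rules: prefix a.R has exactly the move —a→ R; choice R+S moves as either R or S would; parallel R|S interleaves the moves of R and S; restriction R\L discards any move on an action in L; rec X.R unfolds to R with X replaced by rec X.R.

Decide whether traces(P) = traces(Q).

YES

LTS(P): 3 reachable states
  m0 = c.b.(0 + 0) ⊢ -c-> m1
  m1 = b.(0 + 0) ⊢ -b-> m2
  m2 = 0 + 0 ⊢ deadlocked
LTS(Q): 3 reachable states
  n0 = c.b.(0 + 0 + 0) ⊢ -c-> n1
  n1 = b.(0 + 0 + 0) ⊢ -b-> n2
  n2 = 0 + 0 + 0 ⊢ deadlocked
Coarsest stable partition (strong bisimilarity classes):
  B0 = {m0, n0}
  B1 = {m1, n1}
  B2 = {m2, n2}
m0 ∈ B0, n0 ∈ B0 → same block
Bisimilar ⇒ trace-equivalent.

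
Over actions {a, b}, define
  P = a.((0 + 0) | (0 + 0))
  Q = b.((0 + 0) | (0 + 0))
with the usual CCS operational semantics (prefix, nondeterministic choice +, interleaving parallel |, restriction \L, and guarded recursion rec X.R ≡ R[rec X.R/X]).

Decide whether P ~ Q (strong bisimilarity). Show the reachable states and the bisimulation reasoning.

Reachable graph of P (2 states):
  u0 = a.((0 + 0) | (0 + 0)) has moves --a--▸ u1
  u1 = (0 + 0) | (0 + 0) has moves ∅
Reachable graph of Q (2 states):
  v0 = b.((0 + 0) | (0 + 0)) has moves --b--▸ v1
  v1 = (0 + 0) | (0 + 0) has moves ∅
Bisimilarity quotient blocks:
  B0 = {u0}
  B1 = {u1, v1}
  B2 = {v0}
u0 ∈ B0, v0 ∈ B2 → different blocks

NO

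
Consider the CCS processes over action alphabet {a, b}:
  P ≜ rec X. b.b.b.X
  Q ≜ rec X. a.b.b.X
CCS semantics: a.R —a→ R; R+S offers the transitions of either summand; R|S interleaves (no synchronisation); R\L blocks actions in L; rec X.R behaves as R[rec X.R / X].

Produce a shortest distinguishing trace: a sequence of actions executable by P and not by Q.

b

Reachable graph of P (3 states):
  s0 = rec X. b.b.b.X ⊢ -b-> s1
  s1 = b.b.(rec X. b.b.b.X) ⊢ -b-> s2
  s2 = b.(rec X. b.b.b.X) ⊢ -b-> s0
Reachable graph of Q (3 states):
  t0 = rec X. a.b.b.X ⊢ -a-> t1
  t1 = b.b.(rec X. a.b.b.X) ⊢ -b-> t2
  t2 = b.(rec X. a.b.b.X) ⊢ -b-> t0
Executing b from P (initial set {s0}):
  [1] b ⇒ {s1}
  ✓ P
Executing b from Q (initial set {t0}):
  [1] b ⇒ no successor for Q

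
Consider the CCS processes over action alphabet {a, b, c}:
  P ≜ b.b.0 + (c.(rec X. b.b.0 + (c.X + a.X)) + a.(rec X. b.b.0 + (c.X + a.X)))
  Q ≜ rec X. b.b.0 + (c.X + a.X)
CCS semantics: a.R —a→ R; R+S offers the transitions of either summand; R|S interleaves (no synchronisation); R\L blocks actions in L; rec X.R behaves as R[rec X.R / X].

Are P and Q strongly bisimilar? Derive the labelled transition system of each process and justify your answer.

P's transition system — 4 states:
  u0 = b.b.0 + (c.(rec X. b.b.0 + (c.X + a.X)) + a.(rec X. b.b.0 + (c.X + a.X))) :: --a--▸ u1, --b--▸ u2, --c--▸ u1
  u1 = rec X. b.b.0 + (c.X + a.X) :: --a--▸ u1, --b--▸ u2, --c--▸ u1
  u2 = b.0 :: --b--▸ u3
  u3 = 0 :: stopped
Q's transition system — 3 states:
  v0 = rec X. b.b.0 + (c.X + a.X) :: --a--▸ v0, --b--▸ v1, --c--▸ v0
  v1 = b.0 :: --b--▸ v2
  v2 = 0 :: stopped
Partition-refinement fixed point:
  B0 = {u0, u1, v0}
  B1 = {u2, v1}
  B2 = {u3, v2}
u0 ∈ B0, v0 ∈ B0 → same block

P ~ Q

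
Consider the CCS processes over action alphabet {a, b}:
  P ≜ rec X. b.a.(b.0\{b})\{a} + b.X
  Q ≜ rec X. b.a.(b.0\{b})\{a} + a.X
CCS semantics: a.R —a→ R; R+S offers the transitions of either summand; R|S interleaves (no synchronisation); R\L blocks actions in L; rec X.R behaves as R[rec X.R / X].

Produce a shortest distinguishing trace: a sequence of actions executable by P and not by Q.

LTS(P): 4 reachable states
  u0 = rec X. b.a.(b.0\{b})\{a} + b.X :: -b-> u0, -b-> u1
  u1 = a.(b.0\{b})\{a} :: -a-> u2
  u2 = (b.0\{b})\{a} :: -b-> u3
  u3 = 0\{b}\{a} :: stopped
LTS(Q): 4 reachable states
  v0 = rec X. b.a.(b.0\{b})\{a} + a.X :: -a-> v0, -b-> v1
  v1 = a.(b.0\{b})\{a} :: -a-> v2
  v2 = (b.0\{b})\{a} :: -b-> v3
  v3 = 0\{b}\{a} :: stopped
Run σ = ⟨bb⟩ on P: start {u0}
  after b @ step 1: {u0, u1}
  after b @ step 2: {u0, u1}
  — P admits the full trace.
Run σ = ⟨bb⟩ on Q: start {v0}
  after b @ step 1: {v1}
  after b @ step 2: ∅ (Q stuck)

bb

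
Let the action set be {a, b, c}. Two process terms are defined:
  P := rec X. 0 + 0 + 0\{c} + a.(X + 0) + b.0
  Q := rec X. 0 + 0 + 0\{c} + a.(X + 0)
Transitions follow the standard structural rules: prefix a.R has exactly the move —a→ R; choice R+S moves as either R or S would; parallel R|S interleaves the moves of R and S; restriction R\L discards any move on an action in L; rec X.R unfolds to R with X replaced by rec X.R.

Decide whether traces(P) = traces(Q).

NO — witness ⟨b⟩

P's transition system — 3 states:
  u0 = rec X. 0 + 0 + 0\{c} + a.(X + 0) + b.0 ⊢ =a=> u1, =b=> u2
  u1 = (rec X. 0 + 0 + 0\{c} + a.(X + 0) + b.0) + 0 ⊢ =a=> u1, =b=> u2
  u2 = 0 ⊢ stopped
Q's transition system — 2 states:
  v0 = rec X. 0 + 0 + 0\{c} + a.(X + 0) ⊢ =a=> v1
  v1 = (rec X. 0 + 0 + 0\{c} + a.(X + 0)) + 0 ⊢ =a=> v1
Run σ = ⟨b⟩ on P: start {u0}
  step 1 (b): {u2}
  ✓ P
Run σ = ⟨b⟩ on Q: start {v0}
  step 1 (b): ∅ (Q stuck)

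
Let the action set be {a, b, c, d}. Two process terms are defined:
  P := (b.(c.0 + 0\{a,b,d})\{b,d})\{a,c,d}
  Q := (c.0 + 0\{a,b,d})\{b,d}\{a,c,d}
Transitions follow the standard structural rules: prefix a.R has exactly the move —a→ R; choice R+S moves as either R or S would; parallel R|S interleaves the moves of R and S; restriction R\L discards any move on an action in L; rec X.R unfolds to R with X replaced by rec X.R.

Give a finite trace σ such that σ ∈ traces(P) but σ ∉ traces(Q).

b

P's transition system — 2 states:
  p0 = (b.(c.0 + 0\{a,b,d})\{b,d})\{a,c,d} → —b→ p1
  p1 = (c.0 + 0\{a,b,d})\{b,d}\{a,c,d} → ∅
Q's transition system — 1 states:
  q0 = (c.0 + 0\{a,b,d})\{b,d}\{a,c,d} → ∅
Run σ = ⟨b⟩ on P: start {p0}
  [1] b ⇒ {p1}
  — P admits the full trace.
Run σ = ⟨b⟩ on Q: start {q0}
  [1] b ⇒ no successor for Q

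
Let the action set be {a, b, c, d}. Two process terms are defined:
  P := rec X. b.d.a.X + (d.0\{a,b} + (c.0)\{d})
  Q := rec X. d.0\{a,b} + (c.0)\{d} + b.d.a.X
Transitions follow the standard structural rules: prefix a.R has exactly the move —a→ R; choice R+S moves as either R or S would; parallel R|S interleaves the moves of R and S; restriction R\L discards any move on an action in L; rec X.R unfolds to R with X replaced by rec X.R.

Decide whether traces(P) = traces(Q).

P's transition system — 5 states:
  p0 = rec X. b.d.a.X + (d.0\{a,b} + (c.0)\{d}) → --b--▸ p1, --c--▸ p2, --d--▸ p3
  p1 = d.a.(rec X. b.d.a.X + (d.0\{a,b} + (c.0)\{d})) → --d--▸ p4
  p2 = 0\{d} → ∅
  p3 = 0\{a,b} → ∅
  p4 = a.(rec X. b.d.a.X + (d.0\{a,b} + (c.0)\{d})) → --a--▸ p0
Q's transition system — 5 states:
  q0 = rec X. d.0\{a,b} + (c.0)\{d} + b.d.a.X → --b--▸ q1, --c--▸ q2, --d--▸ q3
  q1 = d.a.(rec X. d.0\{a,b} + (c.0)\{d} + b.d.a.X) → --d--▸ q4
  q2 = 0\{d} → ∅
  q3 = 0\{a,b} → ∅
  q4 = a.(rec X. d.0\{a,b} + (c.0)\{d} + b.d.a.X) → --a--▸ q0
Bisimilarity quotient blocks:
  B0 = {p0, q0}
  B1 = {p2, p3, q2, q3}
  B2 = {p1, q1}
  B3 = {p4, q4}
p0 ∈ B0, q0 ∈ B0 → same block
Bisimilar ⇒ trace-equivalent.

trace-equivalent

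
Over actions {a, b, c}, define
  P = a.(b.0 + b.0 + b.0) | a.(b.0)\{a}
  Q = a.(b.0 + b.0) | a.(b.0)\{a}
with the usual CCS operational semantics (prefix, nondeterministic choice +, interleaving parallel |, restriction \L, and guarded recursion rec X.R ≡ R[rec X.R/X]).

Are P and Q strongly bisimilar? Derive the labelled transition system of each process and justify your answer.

YES

P's transition system — 9 states:
  p0 = a.(b.0 + b.0 + b.0) | a.(b.0)\{a} | =a=> p1, =a=> p2
  p1 = (b.0 + b.0 + b.0) | a.(b.0)\{a} | =a=> p3, =b=> p4
  p2 = a.(b.0 + b.0 + b.0) | (b.0)\{a} | =a=> p3, =b=> p5
  p3 = (b.0 + b.0 + b.0) | (b.0)\{a} | =b=> p6, =b=> p7
  p4 = 0 | a.(b.0)\{a} | =a=> p7
  p5 = a.(b.0 + b.0 + b.0) | 0\{a} | =a=> p6
  p6 = (b.0 + b.0 + b.0) | 0\{a} | =b=> p8
  p7 = 0 | (b.0)\{a} | =b=> p8
  p8 = 0 | 0\{a} | stopped
Q's transition system — 9 states:
  q0 = a.(b.0 + b.0) | a.(b.0)\{a} | =a=> q1, =a=> q2
  q1 = (b.0 + b.0) | a.(b.0)\{a} | =a=> q3, =b=> q4
  q2 = a.(b.0 + b.0) | (b.0)\{a} | =a=> q3, =b=> q5
  q3 = (b.0 + b.0) | (b.0)\{a} | =b=> q6, =b=> q7
  q4 = 0 | a.(b.0)\{a} | =a=> q7
  q5 = a.(b.0 + b.0) | 0\{a} | =a=> q6
  q6 = (b.0 + b.0) | 0\{a} | =b=> q8
  q7 = 0 | (b.0)\{a} | =b=> q8
  q8 = 0 | 0\{a} | stopped
Partition-refinement fixed point:
  B0 = {p0, q0}
  B1 = {p1, p2, q1, q2}
  B2 = {p3, q3}
  B3 = {p6, p7, q6, q7}
  B4 = {p8, q8}
  B5 = {p4, p5, q4, q5}
p0 ∈ B0, q0 ∈ B0 → same block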